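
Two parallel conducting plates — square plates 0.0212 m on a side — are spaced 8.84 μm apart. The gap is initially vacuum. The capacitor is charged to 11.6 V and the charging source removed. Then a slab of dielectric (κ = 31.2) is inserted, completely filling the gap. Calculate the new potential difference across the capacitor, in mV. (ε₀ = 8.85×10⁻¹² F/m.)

A = (0.0212 m)² = 4.49×10⁻⁴ m².
Initially C₁ = ε₀A/d = 8.85×10⁻¹² × 4.49×10⁻⁴ / 8.84×10⁻⁶ = 4.50×10⁻¹⁰ F.
V₁ = 11.6 V.
Isolated ⇒ Q is held fixed. C₂ = 31.2 C₁ and V = Q/C, so V₂/V₁ = C₁/C₂ = 0.0321.
V₂ = 0.0321 × 11.6 = 0.372 V.

V ≈ 372 mV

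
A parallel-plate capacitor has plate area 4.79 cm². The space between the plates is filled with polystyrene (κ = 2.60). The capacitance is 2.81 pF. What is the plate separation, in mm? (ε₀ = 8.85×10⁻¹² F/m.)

A = 4.79 cm² = 4.79×10⁻⁴ m².
d = κε₀A/C = 2.60 × 8.85×10⁻¹² × 4.79×10⁻⁴ / 2.81×10⁻¹² = 3.92×10⁻³ m.

3.92 mm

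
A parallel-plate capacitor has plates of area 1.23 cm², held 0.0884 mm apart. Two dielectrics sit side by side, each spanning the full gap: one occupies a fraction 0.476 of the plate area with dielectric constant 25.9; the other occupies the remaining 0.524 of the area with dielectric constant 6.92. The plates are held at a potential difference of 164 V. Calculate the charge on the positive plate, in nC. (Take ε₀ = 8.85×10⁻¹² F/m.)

A = 1.23 cm² = 1.23×10⁻⁴ m².
Side-by-side slabs ⇒ two capacitors in parallel, each spanning the full gap.
C₁ = κ₁ε₀A₁/d = 25.9 × 8.85×10⁻¹² × 5.85×10⁻⁵ / 8.84×10⁻⁵ = 1.52×10⁻¹⁰ F.
C₂ = κ₂ε₀A₂/d = 6.92 × 8.85×10⁻¹² × 6.45×10⁻⁵ / 8.84×10⁻⁵ = 4.47×10⁻¹¹ F.
C = C₁ + C₂ = 1.96×10⁻¹⁰ F.
Q = CV = 1.96×10⁻¹⁰ × 164 = 3.22×10⁻⁸ C.

Q ≈ 32.2 nC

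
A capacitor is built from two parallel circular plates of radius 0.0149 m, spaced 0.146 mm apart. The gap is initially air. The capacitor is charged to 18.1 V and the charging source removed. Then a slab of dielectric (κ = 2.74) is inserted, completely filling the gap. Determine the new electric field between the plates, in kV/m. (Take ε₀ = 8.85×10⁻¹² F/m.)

E ≈ 45.2 kV/m

A = π(0.0149 m)² = 6.97×10⁻⁴ m².
Initially C₁ = ε₀A/d = 8.85×10⁻¹² × 6.97×10⁻⁴ / 1.46×10⁻⁴ = 4.23×10⁻¹¹ F.
E₁ = 1.24×10⁵ V/m.
Isolated ⇒ Q is held fixed. V₂ = Q/C₂ = V₁/2.74; E = V/d, so E₂/E₁ = (V₂/V₁)(d₁/d₂) = 0.365.
E₂ = 0.365 × 1.24×10⁵ = 4.52×10⁴ V/m.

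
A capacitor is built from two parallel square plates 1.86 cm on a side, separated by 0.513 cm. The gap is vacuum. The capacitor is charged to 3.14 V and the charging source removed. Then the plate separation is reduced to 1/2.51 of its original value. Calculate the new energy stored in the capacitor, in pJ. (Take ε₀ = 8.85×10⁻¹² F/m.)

A = (1.86 cm)² = 3.46×10⁻⁴ m².
Initially C₁ = ε₀A/d = 8.85×10⁻¹² × 3.46×10⁻⁴ / 5.13×10⁻³ = 5.97×10⁻¹³ F.
U₁ = 2.94×10⁻¹² J.
Isolated ⇒ Q is held fixed. C₂ = 2.51 C₁ and U = Q²/(2C), so U₂/U₁ = C₁/C₂ = 0.398.
U₂ = 0.398 × 2.94×10⁻¹² = 1.17×10⁻¹² J.

1.17 pJ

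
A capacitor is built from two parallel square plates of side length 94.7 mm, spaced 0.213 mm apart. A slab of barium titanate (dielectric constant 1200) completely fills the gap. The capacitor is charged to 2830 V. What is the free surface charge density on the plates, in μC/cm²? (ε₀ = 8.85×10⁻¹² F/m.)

A = (94.7 mm)² = 8.97×10⁻³ m².
C = κε₀A/d = 1200 × 8.85×10⁻¹² × 8.97×10⁻³ / 2.13×10⁻⁴ = 4.47×10⁻⁷ F.
σ = Q/A = CV/A = 4.47×10⁻⁷ × 2830 / 8.97×10⁻³ = 0.141 C/m².

σ ≈ 14.1 μC/cm²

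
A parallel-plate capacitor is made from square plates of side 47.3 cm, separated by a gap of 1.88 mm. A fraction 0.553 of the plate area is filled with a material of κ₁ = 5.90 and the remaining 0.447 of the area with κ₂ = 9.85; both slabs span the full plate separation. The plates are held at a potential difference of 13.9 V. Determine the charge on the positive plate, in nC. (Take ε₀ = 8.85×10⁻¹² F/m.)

A = (47.3 cm)² = 0.224 m².
Side-by-side slabs ⇒ two capacitors in parallel, each spanning the full gap.
C₁ = κ₁ε₀A₁/d = 5.90 × 8.85×10⁻¹² × 0.124 / 1.88×10⁻³ = 3.44×10⁻⁹ F.
C₂ = κ₂ε₀A₂/d = 9.85 × 8.85×10⁻¹² × 0.100 / 1.88×10⁻³ = 4.64×10⁻⁹ F.
C = C₁ + C₂ = 8.07×10⁻⁹ F.
Q = CV = 8.07×10⁻⁹ × 13.9 = 1.12×10⁻⁷ C.

Q ≈ 112 nC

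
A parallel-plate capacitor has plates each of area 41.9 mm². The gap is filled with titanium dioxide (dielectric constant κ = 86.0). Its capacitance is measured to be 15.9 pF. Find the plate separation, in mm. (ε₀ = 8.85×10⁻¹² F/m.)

2.01 mm

A = 41.9 mm² = 4.19×10⁻⁵ m².
d = κε₀A/C = 86.0 × 8.85×10⁻¹² × 4.19×10⁻⁵ / 1.59×10⁻¹¹ = 2.01×10⁻³ m.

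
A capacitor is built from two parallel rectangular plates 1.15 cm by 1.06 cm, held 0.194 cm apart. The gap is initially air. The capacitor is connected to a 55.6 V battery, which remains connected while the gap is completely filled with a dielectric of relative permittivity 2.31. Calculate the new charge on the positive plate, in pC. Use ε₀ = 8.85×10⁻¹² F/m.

A = 1.15 × 1.06 cm² = 1.22×10⁻⁴ m².
Initially C₁ = ε₀A/d = 8.85×10⁻¹² × 1.22×10⁻⁴ / 1.94×10⁻³ = 5.56×10⁻¹³ F.
Q₁ = 3.09×10⁻¹¹ C.
Battery connected ⇒ V is held fixed. C₂ = 2.31 C₁ and Q = CV, so Q₂/Q₁ = C₂/C₁ = 2.31.
Q₂ = 2.31 × 3.09×10⁻¹¹ = 7.14×10⁻¹¹ C.

71.4 pC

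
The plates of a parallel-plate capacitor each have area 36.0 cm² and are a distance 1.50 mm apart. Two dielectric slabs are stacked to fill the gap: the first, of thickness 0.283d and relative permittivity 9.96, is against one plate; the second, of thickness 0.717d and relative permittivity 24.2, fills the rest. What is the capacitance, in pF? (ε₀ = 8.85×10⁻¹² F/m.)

366 pF

A = 36.0 cm² = 3.60×10⁻³ m².
Stacked slabs ⇒ two capacitors in series, each with the full plate area.
C₁ = κ₁ε₀A/d₁ = 9.96 × 8.85×10⁻¹² × 3.60×10⁻³ / 4.24×10⁻⁴ = 7.48×10⁻¹⁰ F.
C₂ = κ₂ε₀A/d₂ = 24.2 × 8.85×10⁻¹² × 3.60×10⁻³ / 1.08×10⁻³ = 7.17×10⁻¹⁰ F.
C = (1/C₁ + 1/C₂)⁻¹ = 3.66×10⁻¹⁰ F.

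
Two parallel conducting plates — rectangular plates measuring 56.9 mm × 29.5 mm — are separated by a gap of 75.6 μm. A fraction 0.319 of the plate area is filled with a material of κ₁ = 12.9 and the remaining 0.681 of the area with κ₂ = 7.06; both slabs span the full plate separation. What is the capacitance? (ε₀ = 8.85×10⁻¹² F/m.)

A = 56.9 × 29.5 mm² = 1.68×10⁻³ m².
Side-by-side slabs ⇒ two capacitors in parallel, each spanning the full gap.
C₁ = κ₁ε₀A₁/d = 12.9 × 8.85×10⁻¹² × 5.35×10⁻⁴ / 7.56×10⁻⁵ = 8.09×10⁻¹⁰ F.
C₂ = κ₂ε₀A₂/d = 7.06 × 8.85×10⁻¹² × 1.14×10⁻³ / 7.56×10⁻⁵ = 9.45×10⁻¹⁰ F.
C = C₁ + C₂ = 1.75×10⁻⁹ F.

1.75 nF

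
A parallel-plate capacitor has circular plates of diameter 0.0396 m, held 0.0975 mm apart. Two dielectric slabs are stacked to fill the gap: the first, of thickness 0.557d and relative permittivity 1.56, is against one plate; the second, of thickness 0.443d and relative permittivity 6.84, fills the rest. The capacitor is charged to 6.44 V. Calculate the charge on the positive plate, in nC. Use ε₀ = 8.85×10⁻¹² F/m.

1.71 nC

A = π(0.0396/2 m)² = 1.23×10⁻³ m².
Stacked slabs ⇒ two capacitors in series, each with the full plate area.
C₁ = κ₁ε₀A/d₁ = 1.56 × 8.85×10⁻¹² × 1.23×10⁻³ / 5.43×10⁻⁵ = 3.13×10⁻¹⁰ F.
C₂ = κ₂ε₀A/d₂ = 6.84 × 8.85×10⁻¹² × 1.23×10⁻³ / 4.32×10⁻⁵ = 1.73×10⁻⁹ F.
C = (1/C₁ + 1/C₂)⁻¹ = 2.65×10⁻¹⁰ F.
Q = CV = 2.65×10⁻¹⁰ × 6.44 = 1.71×10⁻⁹ C.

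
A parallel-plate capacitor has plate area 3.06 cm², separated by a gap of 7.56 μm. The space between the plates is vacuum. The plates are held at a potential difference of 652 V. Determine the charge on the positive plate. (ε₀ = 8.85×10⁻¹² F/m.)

A = 3.06 cm² = 3.06×10⁻⁴ m².
C = ε₀A/d = 8.85×10⁻¹² × 3.06×10⁻⁴ / 7.56×10⁻⁶ = 3.58×10⁻¹⁰ F.
Q = CV = 3.58×10⁻¹⁰ × 652 = 2.34×10⁻⁷ C.

Q ≈ 234 nC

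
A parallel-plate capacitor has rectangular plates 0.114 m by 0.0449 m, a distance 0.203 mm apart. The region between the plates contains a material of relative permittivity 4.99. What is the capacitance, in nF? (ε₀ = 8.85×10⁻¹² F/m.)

A = 0.114 × 0.0449 m² = 5.12×10⁻³ m².
C = κε₀A/d = 4.99 × 8.85×10⁻¹² × 5.12×10⁻³ / 2.03×10⁻⁴ = 1.11×10⁻⁹ F.

1.11 nF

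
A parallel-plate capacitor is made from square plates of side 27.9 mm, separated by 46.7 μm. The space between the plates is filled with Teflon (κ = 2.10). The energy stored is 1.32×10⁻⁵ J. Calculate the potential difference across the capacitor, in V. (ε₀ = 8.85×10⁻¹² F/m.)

A = (27.9 mm)² = 7.78×10⁻⁴ m².
C = κε₀A/d = 2.10 × 8.85×10⁻¹² × 7.78×10⁻⁴ / 4.67×10⁻⁵ = 3.10×10⁻¹⁰ F.
V = √(2U/C) = √(2 × 1.32×10⁻⁵ / 3.10×10⁻¹⁰) = 2.92×10² V.

292 V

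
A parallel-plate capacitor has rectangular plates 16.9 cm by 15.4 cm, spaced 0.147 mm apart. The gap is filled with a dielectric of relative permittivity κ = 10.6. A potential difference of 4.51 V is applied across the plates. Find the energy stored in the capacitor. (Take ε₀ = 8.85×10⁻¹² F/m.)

U ≈ 169 nJ

A = 16.9 × 15.4 cm² = 2.60×10⁻² m².
C = κε₀A/d = 10.6 × 8.85×10⁻¹² × 2.60×10⁻² / 1.47×10⁻⁴ = 1.66×10⁻⁸ F.
U = ½CV² = ½ × 1.66×10⁻⁸ × (4.51)² = 1.69×10⁻⁷ J.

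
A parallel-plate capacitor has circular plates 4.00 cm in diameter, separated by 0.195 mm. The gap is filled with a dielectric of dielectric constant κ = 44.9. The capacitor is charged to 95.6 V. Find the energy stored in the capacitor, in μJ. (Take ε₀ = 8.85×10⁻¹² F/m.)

11.7 μJ

A = π(4.00/2 cm)² = 1.26×10⁻³ m².
C = κε₀A/d = 44.9 × 8.85×10⁻¹² × 1.26×10⁻³ / 1.95×10⁻⁴ = 2.56×10⁻⁹ F.
U = ½CV² = ½ × 2.56×10⁻⁹ × (95.6)² = 1.17×10⁻⁵ J.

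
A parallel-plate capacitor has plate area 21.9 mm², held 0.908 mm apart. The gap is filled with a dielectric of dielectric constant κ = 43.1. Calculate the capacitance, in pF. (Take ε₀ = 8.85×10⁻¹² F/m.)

A = 21.9 mm² = 2.19×10⁻⁵ m².
C = κε₀A/d = 43.1 × 8.85×10⁻¹² × 2.19×10⁻⁵ / 9.08×10⁻⁴ = 9.20×10⁻¹² F.

9.20 pF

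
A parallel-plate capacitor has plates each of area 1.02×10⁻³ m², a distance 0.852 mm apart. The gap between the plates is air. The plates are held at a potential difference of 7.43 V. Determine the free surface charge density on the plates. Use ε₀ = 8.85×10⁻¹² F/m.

C = ε₀A/d = 8.85×10⁻¹² × 1.02×10⁻³ / 8.52×10⁻⁴ = 1.06×10⁻¹¹ F.
σ = Q/A = CV/A = 1.06×10⁻¹¹ × 7.43 / 1.02×10⁻³ = 7.72×10⁻⁸ C/m².

σ ≈ 77.2 nC/m²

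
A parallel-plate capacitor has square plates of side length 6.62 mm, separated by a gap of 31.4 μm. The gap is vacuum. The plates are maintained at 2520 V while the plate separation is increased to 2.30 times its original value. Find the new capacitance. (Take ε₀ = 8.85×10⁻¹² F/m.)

5.37 pF

A = (6.62 mm)² = 4.38×10⁻⁵ m².
Initially C₁ = ε₀A/d = 8.85×10⁻¹² × 4.38×10⁻⁵ / 3.14×10⁻⁵ = 1.24×10⁻¹¹ F.
C = ε₀A/d scales as 1/d, so C₂/C₁ = d₁/d₂ = 1/2.30 = 0.435.
C₂ = 0.435 × 1.24×10⁻¹¹ = 5.37×10⁻¹² F.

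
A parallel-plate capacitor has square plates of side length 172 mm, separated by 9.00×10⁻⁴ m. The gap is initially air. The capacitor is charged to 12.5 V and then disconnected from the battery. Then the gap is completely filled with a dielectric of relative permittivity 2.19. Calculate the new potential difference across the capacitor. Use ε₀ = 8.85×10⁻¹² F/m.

V ≈ 5.71 V

A = (172 mm)² = 2.96×10⁻² m².
Initially C₁ = ε₀A/d = 8.85×10⁻¹² × 2.96×10⁻² / 9.00×10⁻⁴ = 2.91×10⁻¹⁰ F.
V₁ = 12.5 V.
Isolated ⇒ Q is held fixed. C₂ = 2.19 C₁ and V = Q/C, so V₂/V₁ = C₁/C₂ = 0.457.
V₂ = 0.457 × 12.5 = 5.71 V.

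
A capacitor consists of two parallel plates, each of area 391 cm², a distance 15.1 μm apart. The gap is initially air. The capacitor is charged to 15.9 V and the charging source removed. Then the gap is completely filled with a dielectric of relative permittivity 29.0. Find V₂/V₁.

Isolated ⇒ Q is held fixed.
C₂ = 29.0 C₁ and V = Q/C, so V₂/V₁ = C₁/C₂ = 0.0345.

0.0345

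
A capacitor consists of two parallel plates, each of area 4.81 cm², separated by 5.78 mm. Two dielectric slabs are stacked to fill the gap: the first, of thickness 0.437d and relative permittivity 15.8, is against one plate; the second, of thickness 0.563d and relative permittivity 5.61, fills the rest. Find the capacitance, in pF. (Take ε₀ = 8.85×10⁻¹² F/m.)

A = 4.81 cm² = 4.81×10⁻⁴ m².
Stacked slabs ⇒ two capacitors in series, each with the full plate area.
C₁ = κ₁ε₀A/d₁ = 15.8 × 8.85×10⁻¹² × 4.81×10⁻⁴ / 2.53×10⁻³ = 2.66×10⁻¹¹ F.
C₂ = κ₂ε₀A/d₂ = 5.61 × 8.85×10⁻¹² × 4.81×10⁻⁴ / 3.25×10⁻³ = 7.34×10⁻¹² F.
C = (1/C₁ + 1/C₂)⁻¹ = 5.75×10⁻¹² F.

5.75 pF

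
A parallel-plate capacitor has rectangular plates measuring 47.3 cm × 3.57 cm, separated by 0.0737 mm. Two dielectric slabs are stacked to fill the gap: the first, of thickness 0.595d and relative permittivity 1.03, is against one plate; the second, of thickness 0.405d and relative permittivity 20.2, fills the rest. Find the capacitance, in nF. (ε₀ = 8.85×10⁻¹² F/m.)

3.39 nF

A = 47.3 × 3.57 cm² = 1.69×10⁻² m².
Stacked slabs ⇒ two capacitors in series, each with the full plate area.
C₁ = κ₁ε₀A/d₁ = 1.03 × 8.85×10⁻¹² × 1.69×10⁻² / 4.39×10⁻⁵ = 3.51×10⁻⁹ F.
C₂ = κ₂ε₀A/d₂ = 20.2 × 8.85×10⁻¹² × 1.69×10⁻² / 2.98×10⁻⁵ = 1.01×10⁻⁷ F.
C = (1/C₁ + 1/C₂)⁻¹ = 3.39×10⁻⁹ F.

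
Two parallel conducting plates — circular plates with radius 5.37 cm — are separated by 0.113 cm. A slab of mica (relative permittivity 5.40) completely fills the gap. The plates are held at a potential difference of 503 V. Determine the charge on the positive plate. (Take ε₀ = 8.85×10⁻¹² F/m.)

A = π(5.37 cm)² = 9.06×10⁻³ m².
C = κε₀A/d = 5.40 × 8.85×10⁻¹² × 9.06×10⁻³ / 1.13×10⁻³ = 3.83×10⁻¹⁰ F.
Q = CV = 3.83×10⁻¹⁰ × 503 = 1.93×10⁻⁷ C.

Q ≈ 193 nC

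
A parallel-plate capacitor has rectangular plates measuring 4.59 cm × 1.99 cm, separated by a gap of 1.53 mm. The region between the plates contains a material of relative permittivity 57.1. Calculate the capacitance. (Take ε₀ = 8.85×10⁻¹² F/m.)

A = 4.59 × 1.99 cm² = 9.13×10⁻⁴ m².
C = κε₀A/d = 57.1 × 8.85×10⁻¹² × 9.13×10⁻⁴ / 1.53×10⁻³ = 3.02×10⁻¹⁰ F.

C ≈ 302 pF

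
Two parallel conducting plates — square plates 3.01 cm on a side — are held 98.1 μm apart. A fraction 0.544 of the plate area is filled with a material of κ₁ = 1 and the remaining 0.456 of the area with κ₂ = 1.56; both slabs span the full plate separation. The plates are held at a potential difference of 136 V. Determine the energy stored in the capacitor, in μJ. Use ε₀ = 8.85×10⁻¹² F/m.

A = (3.01 cm)² = 9.06×10⁻⁴ m².
Side-by-side slabs ⇒ two capacitors in parallel, each spanning the full gap.
C₁ = κ₁ε₀A₁/d = 1.00 × 8.85×10⁻¹² × 4.93×10⁻⁴ / 9.81×10⁻⁵ = 4.45×10⁻¹¹ F.
C₂ = κ₂ε₀A₂/d = 1.56 × 8.85×10⁻¹² × 4.13×10⁻⁴ / 9.81×10⁻⁵ = 5.81×10⁻¹¹ F.
C = C₁ + C₂ = 1.03×10⁻¹⁰ F.
U = ½CV² = ½ × 1.03×10⁻¹⁰ × (136)² = 9.49×10⁻⁷ J.

0.949 μJ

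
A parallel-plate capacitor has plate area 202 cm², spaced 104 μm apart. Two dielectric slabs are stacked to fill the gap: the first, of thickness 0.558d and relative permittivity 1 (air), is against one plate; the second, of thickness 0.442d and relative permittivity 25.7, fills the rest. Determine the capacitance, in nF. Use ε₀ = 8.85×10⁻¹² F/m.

A = 202 cm² = 2.02×10⁻² m².
Stacked slabs ⇒ two capacitors in series, each with the full plate area.
C₁ = κ₁ε₀A/d₁ = 1.00 × 8.85×10⁻¹² × 2.02×10⁻² / 5.80×10⁻⁵ = 3.08×10⁻⁹ F.
C₂ = κ₂ε₀A/d₂ = 25.7 × 8.85×10⁻¹² × 2.02×10⁻² / 4.60×10⁻⁵ = 9.99×10⁻⁸ F.
C = (1/C₁ + 1/C₂)⁻¹ = 2.99×10⁻⁹ F.

C ≈ 2.99 nF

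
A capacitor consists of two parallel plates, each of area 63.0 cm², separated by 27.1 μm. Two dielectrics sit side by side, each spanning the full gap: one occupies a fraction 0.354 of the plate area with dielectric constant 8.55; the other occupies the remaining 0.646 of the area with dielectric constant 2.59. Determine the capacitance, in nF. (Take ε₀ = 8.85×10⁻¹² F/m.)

A = 63.0 cm² = 6.30×10⁻³ m².
Side-by-side slabs ⇒ two capacitors in parallel, each spanning the full gap.
C₁ = κ₁ε₀A₁/d = 8.55 × 8.85×10⁻¹² × 2.23×10⁻³ / 2.71×10⁻⁵ = 6.23×10⁻⁹ F.
C₂ = κ₂ε₀A₂/d = 2.59 × 8.85×10⁻¹² × 4.07×10⁻³ / 2.71×10⁻⁵ = 3.44×10⁻⁹ F.
C = C₁ + C₂ = 9.67×10⁻⁹ F.

C ≈ 9.67 nF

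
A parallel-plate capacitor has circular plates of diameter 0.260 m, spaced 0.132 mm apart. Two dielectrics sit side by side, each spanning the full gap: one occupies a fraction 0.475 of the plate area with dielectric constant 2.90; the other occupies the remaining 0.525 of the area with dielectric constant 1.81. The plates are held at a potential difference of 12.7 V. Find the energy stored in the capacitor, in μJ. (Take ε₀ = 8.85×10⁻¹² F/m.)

A = π(0.260/2 m)² = 5.31×10⁻² m².
Side-by-side slabs ⇒ two capacitors in parallel, each spanning the full gap.
C₁ = κ₁ε₀A₁/d = 2.90 × 8.85×10⁻¹² × 2.52×10⁻² / 1.32×10⁻⁴ = 4.90×10⁻⁹ F.
C₂ = κ₂ε₀A₂/d = 1.81 × 8.85×10⁻¹² × 2.79×10⁻² / 1.32×10⁻⁴ = 3.38×10⁻⁹ F.
C = C₁ + C₂ = 8.29×10⁻⁹ F.
U = ½CV² = ½ × 8.29×10⁻⁹ × (12.7)² = 6.68×10⁻⁷ J.

0.668 μJ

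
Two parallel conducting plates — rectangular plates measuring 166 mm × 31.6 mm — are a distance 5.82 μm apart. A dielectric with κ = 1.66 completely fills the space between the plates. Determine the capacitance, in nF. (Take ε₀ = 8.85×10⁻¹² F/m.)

A = 166 × 31.6 mm² = 5.25×10⁻³ m².
C = κε₀A/d = 1.66 × 8.85×10⁻¹² × 5.25×10⁻³ / 5.82×10⁻⁶ = 1.32×10⁻⁸ F.

13.2 nF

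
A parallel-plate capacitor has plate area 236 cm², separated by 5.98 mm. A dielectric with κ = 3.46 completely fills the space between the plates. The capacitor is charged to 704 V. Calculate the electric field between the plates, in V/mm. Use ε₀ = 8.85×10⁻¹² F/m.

E ≈ 118 V/mm

E = V/d = 704 / 5.98×10⁻³ = 1.18×10⁵ V/m.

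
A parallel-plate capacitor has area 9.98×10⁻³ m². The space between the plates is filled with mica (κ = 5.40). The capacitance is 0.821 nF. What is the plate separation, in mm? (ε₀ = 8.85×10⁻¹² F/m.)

d = κε₀A/C = 5.40 × 8.85×10⁻¹² × 9.98×10⁻³ / 8.21×10⁻¹⁰ = 5.81×10⁻⁴ m.

0.581 mm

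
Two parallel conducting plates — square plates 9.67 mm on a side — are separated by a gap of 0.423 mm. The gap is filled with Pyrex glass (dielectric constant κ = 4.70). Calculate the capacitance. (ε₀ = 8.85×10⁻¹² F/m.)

A = (9.67 mm)² = 9.35×10⁻⁵ m².
C = κε₀A/d = 4.70 × 8.85×10⁻¹² × 9.35×10⁻⁵ / 4.23×10⁻⁴ = 9.20×10⁻¹² F.

C ≈ 9.20 pF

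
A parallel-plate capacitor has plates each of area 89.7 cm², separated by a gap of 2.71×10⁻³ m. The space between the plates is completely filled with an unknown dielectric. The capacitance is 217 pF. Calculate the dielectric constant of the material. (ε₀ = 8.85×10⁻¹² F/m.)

κ ≈ 7.41

A = 89.7 cm² = 8.97×10⁻³ m².
κ = Cd/(ε₀A) = 2.17×10⁻¹⁰ × 2.71×10⁻³ / (8.85×10⁻¹² × 8.97×10⁻³) = 7.41.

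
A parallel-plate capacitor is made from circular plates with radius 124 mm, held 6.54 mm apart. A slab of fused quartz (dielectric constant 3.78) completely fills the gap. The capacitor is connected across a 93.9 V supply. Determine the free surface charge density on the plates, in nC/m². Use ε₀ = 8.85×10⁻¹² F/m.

A = π(124 mm)² = 4.83×10⁻² m².
C = κε₀A/d = 3.78 × 8.85×10⁻¹² × 4.83×10⁻² / 6.54×10⁻³ = 2.47×10⁻¹⁰ F.
σ = Q/A = CV/A = 2.47×10⁻¹⁰ × 93.9 / 4.83×10⁻² = 4.80×10⁻⁷ C/m².

480 nC/m²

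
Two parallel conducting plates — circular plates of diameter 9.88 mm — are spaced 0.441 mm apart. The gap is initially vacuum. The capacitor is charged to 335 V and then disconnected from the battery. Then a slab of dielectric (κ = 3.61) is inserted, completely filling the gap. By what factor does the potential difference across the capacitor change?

0.277

Isolated ⇒ Q is held fixed.
C₂ = 3.61 C₁ and V = Q/C, so V₂/V₁ = C₁/C₂ = 0.277.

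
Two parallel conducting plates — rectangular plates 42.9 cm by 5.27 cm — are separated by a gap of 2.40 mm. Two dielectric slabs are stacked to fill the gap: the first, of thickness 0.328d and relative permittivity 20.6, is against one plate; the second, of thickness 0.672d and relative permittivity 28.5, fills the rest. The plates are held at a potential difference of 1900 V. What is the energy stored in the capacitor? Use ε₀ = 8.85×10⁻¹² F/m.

A = 42.9 × 5.27 cm² = 2.26×10⁻² m².
Stacked slabs ⇒ two capacitors in series, each with the full plate area.
C₁ = κ₁ε₀A/d₁ = 20.6 × 8.85×10⁻¹² × 2.26×10⁻² / 7.87×10⁻⁴ = 5.24×10⁻⁹ F.
C₂ = κ₂ε₀A/d₂ = 28.5 × 8.85×10⁻¹² × 2.26×10⁻² / 1.61×10⁻³ = 3.54×10⁻⁹ F.
C = (1/C₁ + 1/C₂)⁻¹ = 2.11×10⁻⁹ F.
U = ½CV² = ½ × 2.11×10⁻⁹ × (1900)² = 3.81×10⁻³ J.

3.81 mJ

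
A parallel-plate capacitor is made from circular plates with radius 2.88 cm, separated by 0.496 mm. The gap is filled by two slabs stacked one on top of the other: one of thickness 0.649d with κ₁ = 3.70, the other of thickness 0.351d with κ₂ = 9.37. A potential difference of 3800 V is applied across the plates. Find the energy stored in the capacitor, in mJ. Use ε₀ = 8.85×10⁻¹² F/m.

A = π(2.88 cm)² = 2.61×10⁻³ m².
Stacked slabs ⇒ two capacitors in series, each with the full plate area.
C₁ = κ₁ε₀A/d₁ = 3.70 × 8.85×10⁻¹² × 2.61×10⁻³ / 3.22×10⁻⁴ = 2.65×10⁻¹⁰ F.
C₂ = κ₂ε₀A/d₂ = 9.37 × 8.85×10⁻¹² × 2.61×10⁻³ / 1.74×10⁻⁴ = 1.24×10⁻⁹ F.
C = (1/C₁ + 1/C₂)⁻¹ = 2.18×10⁻¹⁰ F.
U = ½CV² = ½ × 2.18×10⁻¹⁰ × (3800)² = 1.58×10⁻³ J.

1.58 mJ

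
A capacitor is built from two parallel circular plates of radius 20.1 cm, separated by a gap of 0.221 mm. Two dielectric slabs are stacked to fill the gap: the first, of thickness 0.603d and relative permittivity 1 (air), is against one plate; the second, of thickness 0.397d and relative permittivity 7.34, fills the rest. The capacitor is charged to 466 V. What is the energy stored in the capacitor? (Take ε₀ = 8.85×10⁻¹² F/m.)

0.840 mJ

A = π(20.1 cm)² = 0.127 m².
Stacked slabs ⇒ two capacitors in series, each with the full plate area.
C₁ = κ₁ε₀A/d₁ = 1.00 × 8.85×10⁻¹² × 0.127 / 1.33×10⁻⁴ = 8.43×10⁻⁹ F.
C₂ = κ₂ε₀A/d₂ = 7.34 × 8.85×10⁻¹² × 0.127 / 8.77×10⁻⁵ = 9.40×10⁻⁸ F.
C = (1/C₁ + 1/C₂)⁻¹ = 7.74×10⁻⁹ F.
U = ½CV² = ½ × 7.74×10⁻⁹ × (466)² = 8.40×10⁻⁴ J.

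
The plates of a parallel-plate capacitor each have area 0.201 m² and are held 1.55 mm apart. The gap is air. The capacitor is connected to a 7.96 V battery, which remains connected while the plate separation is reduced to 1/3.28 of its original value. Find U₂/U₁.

Battery connected ⇒ V is held fixed.
C₂ = 3.28 C₁ and U = ½CV², so U₂/U₁ = C₂/C₁ = 3.28.

3.28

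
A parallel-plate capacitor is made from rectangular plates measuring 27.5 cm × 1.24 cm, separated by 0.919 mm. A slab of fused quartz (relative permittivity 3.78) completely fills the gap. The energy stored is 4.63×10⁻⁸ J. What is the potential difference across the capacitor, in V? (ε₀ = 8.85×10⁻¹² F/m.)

V ≈ 27.3 V

A = 27.5 × 1.24 cm² = 3.41×10⁻³ m².
C = κε₀A/d = 3.78 × 8.85×10⁻¹² × 3.41×10⁻³ / 9.19×10⁻⁴ = 1.24×10⁻¹⁰ F.
V = √(2U/C) = √(2 × 4.63×10⁻⁸ / 1.24×10⁻¹⁰) = 27.3 V.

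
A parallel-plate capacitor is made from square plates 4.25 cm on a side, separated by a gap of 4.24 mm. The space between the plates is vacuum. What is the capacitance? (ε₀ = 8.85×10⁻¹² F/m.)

A = (4.25 cm)² = 1.81×10⁻³ m².
C = ε₀A/d = 8.85×10⁻¹² × 1.81×10⁻³ / 4.24×10⁻³ = 3.77×10⁻¹² F.

3.77 pF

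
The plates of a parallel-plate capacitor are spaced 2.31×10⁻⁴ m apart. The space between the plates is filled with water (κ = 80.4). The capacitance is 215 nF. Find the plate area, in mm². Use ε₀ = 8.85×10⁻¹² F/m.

A = Cd/(κε₀) = 2.15×10⁻⁷ × 2.31×10⁻⁴ / (80.4 × 8.85×10⁻¹²) = 6.98×10⁻² m².

6.98×10⁴ mm²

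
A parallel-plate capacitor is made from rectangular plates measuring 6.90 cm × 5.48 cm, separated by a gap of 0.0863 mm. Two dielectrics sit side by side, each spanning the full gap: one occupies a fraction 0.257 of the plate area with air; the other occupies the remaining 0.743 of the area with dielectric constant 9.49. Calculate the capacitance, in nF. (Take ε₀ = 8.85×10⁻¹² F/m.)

2.83 nF

A = 6.90 × 5.48 cm² = 3.78×10⁻³ m².
Side-by-side slabs ⇒ two capacitors in parallel, each spanning the full gap.
C₁ = κ₁ε₀A₁/d = 1.00 × 8.85×10⁻¹² × 9.72×10⁻⁴ / 8.63×10⁻⁵ = 9.97×10⁻¹¹ F.
C₂ = κ₂ε₀A₂/d = 9.49 × 8.85×10⁻¹² × 2.81×10⁻³ / 8.63×10⁻⁵ = 2.73×10⁻⁹ F.
C = C₁ + C₂ = 2.83×10⁻⁹ F.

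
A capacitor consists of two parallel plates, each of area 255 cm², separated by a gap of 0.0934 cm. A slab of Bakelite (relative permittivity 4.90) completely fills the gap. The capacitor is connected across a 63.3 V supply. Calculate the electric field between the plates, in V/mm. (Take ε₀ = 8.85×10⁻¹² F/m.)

E = V/d = 63.3 / 9.34×10⁻⁴ = 6.78×10⁴ V/m.

E ≈ 67.8 V/mm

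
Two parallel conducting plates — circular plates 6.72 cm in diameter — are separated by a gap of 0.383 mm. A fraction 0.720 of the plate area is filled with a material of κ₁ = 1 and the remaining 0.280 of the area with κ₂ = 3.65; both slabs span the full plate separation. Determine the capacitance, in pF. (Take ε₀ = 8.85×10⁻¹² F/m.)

C ≈ 143 pF

A = π(6.72/2 cm)² = 3.55×10⁻³ m².
Side-by-side slabs ⇒ two capacitors in parallel, each spanning the full gap.
C₁ = κ₁ε₀A₁/d = 1.00 × 8.85×10⁻¹² × 2.55×10⁻³ / 3.83×10⁻⁴ = 5.90×10⁻¹¹ F.
C₂ = κ₂ε₀A₂/d = 3.65 × 8.85×10⁻¹² × 9.93×10⁻⁴ / 3.83×10⁻⁴ = 8.38×10⁻¹¹ F.
C = C₁ + C₂ = 1.43×10⁻¹⁰ F.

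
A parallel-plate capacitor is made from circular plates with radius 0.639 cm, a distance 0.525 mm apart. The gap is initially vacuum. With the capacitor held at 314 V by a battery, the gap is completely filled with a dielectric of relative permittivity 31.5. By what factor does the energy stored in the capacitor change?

31.5

Battery connected ⇒ V is held fixed.
C₂ = 31.5 C₁ and U = ½CV², so U₂/U₁ = C₂/C₁ = 31.5.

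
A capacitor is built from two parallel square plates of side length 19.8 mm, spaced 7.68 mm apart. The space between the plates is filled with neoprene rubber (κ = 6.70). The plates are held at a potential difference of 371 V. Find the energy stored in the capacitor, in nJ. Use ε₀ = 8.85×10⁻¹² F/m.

208 nJ

A = (19.8 mm)² = 3.92×10⁻⁴ m².
C = κε₀A/d = 6.70 × 8.85×10⁻¹² × 3.92×10⁻⁴ / 7.68×10⁻³ = 3.03×10⁻¹² F.
U = ½CV² = ½ × 3.03×10⁻¹² × (371)² = 2.08×10⁻⁷ J.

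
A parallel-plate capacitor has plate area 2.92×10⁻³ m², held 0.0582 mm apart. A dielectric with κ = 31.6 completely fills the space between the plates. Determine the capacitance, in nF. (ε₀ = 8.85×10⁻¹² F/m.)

14.0 nF

C = κε₀A/d = 31.6 × 8.85×10⁻¹² × 2.92×10⁻³ / 5.82×10⁻⁵ = 1.40×10⁻⁸ F.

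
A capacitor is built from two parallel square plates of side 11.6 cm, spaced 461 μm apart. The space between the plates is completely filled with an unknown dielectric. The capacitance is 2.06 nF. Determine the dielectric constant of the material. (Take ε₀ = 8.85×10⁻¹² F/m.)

κ ≈ 7.97

A = (11.6 cm)² = 1.35×10⁻² m².
κ = Cd/(ε₀A) = 2.06×10⁻⁹ × 4.61×10⁻⁴ / (8.85×10⁻¹² × 1.35×10⁻²) = 7.97.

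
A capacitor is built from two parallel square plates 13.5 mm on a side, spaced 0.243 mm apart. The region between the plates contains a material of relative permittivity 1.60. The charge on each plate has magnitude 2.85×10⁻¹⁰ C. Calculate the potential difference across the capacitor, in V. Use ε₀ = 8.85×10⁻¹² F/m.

A = (13.5 mm)² = 1.82×10⁻⁴ m².
C = κε₀A/d = 1.60 × 8.85×10⁻¹² × 1.82×10⁻⁴ / 2.43×10⁻⁴ = 1.06×10⁻¹¹ F.
V = Q/C = 2.85×10⁻¹⁰ / 1.06×10⁻¹¹ = 26.8 V.

26.8 V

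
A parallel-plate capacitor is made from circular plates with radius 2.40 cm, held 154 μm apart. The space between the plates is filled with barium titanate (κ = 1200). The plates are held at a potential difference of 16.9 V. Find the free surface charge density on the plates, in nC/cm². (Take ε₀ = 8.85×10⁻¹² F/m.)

A = π(2.40 cm)² = 1.81×10⁻³ m².
C = κε₀A/d = 1200 × 8.85×10⁻¹² × 1.81×10⁻³ / 1.54×10⁻⁴ = 1.25×10⁻⁷ F.
σ = Q/A = CV/A = 1.25×10⁻⁷ × 16.9 / 1.81×10⁻³ = 1.17×10⁻³ C/m².

117 nC/cm²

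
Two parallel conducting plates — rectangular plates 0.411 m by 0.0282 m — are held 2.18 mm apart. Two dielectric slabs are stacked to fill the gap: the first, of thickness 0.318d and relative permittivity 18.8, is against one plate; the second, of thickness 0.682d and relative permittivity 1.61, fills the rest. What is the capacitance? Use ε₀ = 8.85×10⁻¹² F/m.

107 pF

A = 0.411 × 0.0282 m² = 1.16×10⁻² m².
Stacked slabs ⇒ two capacitors in series, each with the full plate area.
C₁ = κ₁ε₀A/d₁ = 18.8 × 8.85×10⁻¹² × 1.16×10⁻² / 6.93×10⁻⁴ = 2.78×10⁻⁹ F.
C₂ = κ₂ε₀A/d₂ = 1.61 × 8.85×10⁻¹² × 1.16×10⁻² / 1.49×10⁻³ = 1.11×10⁻¹⁰ F.
C = (1/C₁ + 1/C₂)⁻¹ = 1.07×10⁻¹⁰ F.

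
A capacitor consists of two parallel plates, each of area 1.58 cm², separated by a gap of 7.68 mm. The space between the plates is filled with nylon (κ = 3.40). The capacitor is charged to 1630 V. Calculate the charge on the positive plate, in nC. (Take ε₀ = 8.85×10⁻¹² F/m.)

A = 1.58 cm² = 1.58×10⁻⁴ m².
C = κε₀A/d = 3.40 × 8.85×10⁻¹² × 1.58×10⁻⁴ / 7.68×10⁻³ = 6.19×10⁻¹³ F.
Q = CV = 6.19×10⁻¹³ × 1630 = 1.01×10⁻⁹ C.

Q ≈ 1.01 nC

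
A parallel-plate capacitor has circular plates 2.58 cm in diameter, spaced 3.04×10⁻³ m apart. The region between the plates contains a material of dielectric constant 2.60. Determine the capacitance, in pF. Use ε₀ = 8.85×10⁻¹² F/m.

A = π(2.58/2 cm)² = 5.23×10⁻⁴ m².
C = κε₀A/d = 2.60 × 8.85×10⁻¹² × 5.23×10⁻⁴ / 3.04×10⁻³ = 3.96×10⁻¹² F.

C ≈ 3.96 pF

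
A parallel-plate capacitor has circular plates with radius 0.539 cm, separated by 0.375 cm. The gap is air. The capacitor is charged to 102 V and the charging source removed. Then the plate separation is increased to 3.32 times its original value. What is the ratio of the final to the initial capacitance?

C = ε₀A/d scales as 1/d, so C₂/C₁ = d₁/d₂ = 1/3.32 = 0.301.

C₂/C₁ ≈ 0.301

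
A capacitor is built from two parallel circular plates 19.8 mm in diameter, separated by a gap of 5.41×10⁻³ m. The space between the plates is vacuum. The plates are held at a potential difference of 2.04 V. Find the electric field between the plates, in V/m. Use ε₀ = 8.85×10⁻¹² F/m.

E ≈ 377 V/m

E = V/d = 2.04 / 5.41×10⁻³ = 3.77×10² V/m.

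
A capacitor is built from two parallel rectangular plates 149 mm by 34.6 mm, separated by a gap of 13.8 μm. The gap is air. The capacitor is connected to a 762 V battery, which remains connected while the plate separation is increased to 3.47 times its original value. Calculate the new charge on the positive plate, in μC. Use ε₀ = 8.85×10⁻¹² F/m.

A = 149 × 34.6 mm² = 5.16×10⁻³ m².
Initially C₁ = ε₀A/d = 8.85×10⁻¹² × 5.16×10⁻³ / 1.38×10⁻⁵ = 3.31×10⁻⁹ F.
Q₁ = 2.52×10⁻⁶ C.
Battery connected ⇒ V is held fixed. C₂ = 0.288 C₁ and Q = CV, so Q₂/Q₁ = C₂/C₁ = 0.288.
Q₂ = 0.288 × 2.52×10⁻⁶ = 7.26×10⁻⁷ C.

Q ≈ 0.726 μC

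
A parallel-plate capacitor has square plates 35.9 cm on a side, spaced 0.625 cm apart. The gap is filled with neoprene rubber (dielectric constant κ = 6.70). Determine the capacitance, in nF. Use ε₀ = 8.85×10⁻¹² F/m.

A = (35.9 cm)² = 0.129 m².
C = κε₀A/d = 6.70 × 8.85×10⁻¹² × 0.129 / 6.25×10⁻³ = 1.22×10⁻⁹ F.

1.22 nF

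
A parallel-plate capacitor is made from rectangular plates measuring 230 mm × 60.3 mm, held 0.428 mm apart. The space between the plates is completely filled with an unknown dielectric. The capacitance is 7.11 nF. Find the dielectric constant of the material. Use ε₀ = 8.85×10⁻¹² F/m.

24.8

A = 230 × 60.3 mm² = 1.39×10⁻² m².
κ = Cd/(ε₀A) = 7.11×10⁻⁹ × 4.28×10⁻⁴ / (8.85×10⁻¹² × 1.39×10⁻²) = 24.8.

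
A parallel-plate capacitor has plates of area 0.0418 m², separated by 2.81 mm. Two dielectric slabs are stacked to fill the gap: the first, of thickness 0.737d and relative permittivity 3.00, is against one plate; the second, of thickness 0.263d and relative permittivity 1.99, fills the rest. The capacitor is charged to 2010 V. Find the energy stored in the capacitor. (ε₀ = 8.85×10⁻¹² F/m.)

U ≈ 0.704 mJ

Stacked slabs ⇒ two capacitors in series, each with the full plate area.
C₁ = κ₁ε₀A/d₁ = 3.00 × 8.85×10⁻¹² × 4.18×10⁻² / 2.07×10⁻³ = 5.36×10⁻¹⁰ F.
C₂ = κ₂ε₀A/d₂ = 1.99 × 8.85×10⁻¹² × 4.18×10⁻² / 7.39×10⁻⁴ = 9.96×10⁻¹⁰ F.
C = (1/C₁ + 1/C₂)⁻¹ = 3.48×10⁻¹⁰ F.
U = ½CV² = ½ × 3.48×10⁻¹⁰ × (2010)² = 7.04×10⁻⁴ J.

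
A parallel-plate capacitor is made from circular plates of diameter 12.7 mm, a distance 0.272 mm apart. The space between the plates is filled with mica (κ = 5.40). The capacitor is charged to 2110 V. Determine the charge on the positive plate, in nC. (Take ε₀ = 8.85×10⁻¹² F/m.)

A = π(12.7/2 mm)² = 1.27×10⁻⁴ m².
C = κε₀A/d = 5.40 × 8.85×10⁻¹² × 1.27×10⁻⁴ / 2.72×10⁻⁴ = 2.23×10⁻¹¹ F.
Q = CV = 2.23×10⁻¹¹ × 2110 = 4.70×10⁻⁸ C.

47.0 nC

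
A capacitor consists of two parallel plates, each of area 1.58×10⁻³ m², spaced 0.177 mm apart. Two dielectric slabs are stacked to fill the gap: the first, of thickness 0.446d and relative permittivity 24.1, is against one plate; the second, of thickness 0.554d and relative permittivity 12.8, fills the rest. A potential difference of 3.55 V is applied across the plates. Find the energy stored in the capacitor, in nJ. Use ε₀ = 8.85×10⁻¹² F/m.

Stacked slabs ⇒ two capacitors in series, each with the full plate area.
C₁ = κ₁ε₀A/d₁ = 24.1 × 8.85×10⁻¹² × 1.58×10⁻³ / 7.89×10⁻⁵ = 4.27×10⁻⁹ F.
C₂ = κ₂ε₀A/d₂ = 12.8 × 8.85×10⁻¹² × 1.58×10⁻³ / 9.81×10⁻⁵ = 1.83×10⁻⁹ F.
C = (1/C₁ + 1/C₂)⁻¹ = 1.28×10⁻⁹ F.
U = ½CV² = ½ × 1.28×10⁻⁹ × (3.55)² = 8.06×10⁻⁹ J.

8.06 nJ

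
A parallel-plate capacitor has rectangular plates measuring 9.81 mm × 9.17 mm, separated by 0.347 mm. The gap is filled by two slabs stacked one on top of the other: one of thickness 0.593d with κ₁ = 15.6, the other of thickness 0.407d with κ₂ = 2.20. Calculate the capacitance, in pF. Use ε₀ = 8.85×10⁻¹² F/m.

C ≈ 10.3 pF

A = 9.81 × 9.17 mm² = 9.00×10⁻⁵ m².
Stacked slabs ⇒ two capacitors in series, each with the full plate area.
C₁ = κ₁ε₀A/d₁ = 15.6 × 8.85×10⁻¹² × 9.00×10⁻⁵ / 2.06×10⁻⁴ = 6.04×10⁻¹¹ F.
C₂ = κ₂ε₀A/d₂ = 2.20 × 8.85×10⁻¹² × 9.00×10⁻⁵ / 1.41×10⁻⁴ = 1.24×10⁻¹¹ F.
C = (1/C₁ + 1/C₂)⁻¹ = 1.03×10⁻¹¹ F.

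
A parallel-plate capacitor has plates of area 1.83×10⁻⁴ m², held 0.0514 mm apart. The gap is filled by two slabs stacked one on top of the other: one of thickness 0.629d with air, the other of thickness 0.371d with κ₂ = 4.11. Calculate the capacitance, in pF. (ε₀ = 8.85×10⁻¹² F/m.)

43.8 pF

Stacked slabs ⇒ two capacitors in series, each with the full plate area.
C₁ = κ₁ε₀A/d₁ = 1.00 × 8.85×10⁻¹² × 1.83×10⁻⁴ / 3.23×10⁻⁵ = 5.01×10⁻¹¹ F.
C₂ = κ₂ε₀A/d₂ = 4.11 × 8.85×10⁻¹² × 1.83×10⁻⁴ / 1.91×10⁻⁵ = 3.49×10⁻¹⁰ F.
C = (1/C₁ + 1/C₂)⁻¹ = 4.38×10⁻¹¹ F.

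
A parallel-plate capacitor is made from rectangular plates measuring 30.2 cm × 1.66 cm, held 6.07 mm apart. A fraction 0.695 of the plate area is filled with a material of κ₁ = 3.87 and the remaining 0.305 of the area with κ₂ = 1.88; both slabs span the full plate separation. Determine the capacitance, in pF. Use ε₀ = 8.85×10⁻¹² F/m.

A = 30.2 × 1.66 cm² = 5.01×10⁻³ m².
Side-by-side slabs ⇒ two capacitors in parallel, each spanning the full gap.
C₁ = κ₁ε₀A₁/d = 3.87 × 8.85×10⁻¹² × 3.48×10⁻³ / 6.07×10⁻³ = 1.97×10⁻¹¹ F.
C₂ = κ₂ε₀A₂/d = 1.88 × 8.85×10⁻¹² × 1.53×10⁻³ / 6.07×10⁻³ = 4.19×10⁻¹² F.
C = C₁ + C₂ = 2.39×10⁻¹¹ F.

C ≈ 23.9 pF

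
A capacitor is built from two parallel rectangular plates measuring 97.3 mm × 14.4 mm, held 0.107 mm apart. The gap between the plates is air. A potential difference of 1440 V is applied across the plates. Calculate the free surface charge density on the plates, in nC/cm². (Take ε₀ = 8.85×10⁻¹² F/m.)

11.9 nC/cm²

A = 97.3 × 14.4 mm² = 1.40×10⁻³ m².
C = ε₀A/d = 8.85×10⁻¹² × 1.40×10⁻³ / 1.07×10⁻⁴ = 1.16×10⁻¹⁰ F.
σ = Q/A = CV/A = 1.16×10⁻¹⁰ × 1440 / 1.40×10⁻³ = 1.19×10⁻⁴ C/m².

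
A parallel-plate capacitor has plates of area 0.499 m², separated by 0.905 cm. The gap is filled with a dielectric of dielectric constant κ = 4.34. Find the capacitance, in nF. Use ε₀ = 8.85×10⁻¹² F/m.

C = κε₀A/d = 4.34 × 8.85×10⁻¹² × 0.499 / 9.05×10⁻³ = 2.12×10⁻⁹ F.

2.12 nF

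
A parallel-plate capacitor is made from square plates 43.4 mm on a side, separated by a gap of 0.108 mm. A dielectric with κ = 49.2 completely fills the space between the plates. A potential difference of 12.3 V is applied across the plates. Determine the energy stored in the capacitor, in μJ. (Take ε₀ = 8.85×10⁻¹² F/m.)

A = (43.4 mm)² = 1.88×10⁻³ m².
C = κε₀A/d = 49.2 × 8.85×10⁻¹² × 1.88×10⁻³ / 1.08×10⁻⁴ = 7.59×10⁻⁹ F.
U = ½CV² = ½ × 7.59×10⁻⁹ × (12.3)² = 5.74×10⁻⁷ J.

0.574 μJ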